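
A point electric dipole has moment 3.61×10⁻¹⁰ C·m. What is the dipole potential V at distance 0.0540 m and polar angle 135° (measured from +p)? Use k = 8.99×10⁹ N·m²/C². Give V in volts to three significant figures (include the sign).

V ≈ -787 V

The dipole potential is V = kp cosθ / r².
V = (8.99×10⁹)(3.61×10⁻¹⁰)·cos135° / (0.0540)² = -787.0 V.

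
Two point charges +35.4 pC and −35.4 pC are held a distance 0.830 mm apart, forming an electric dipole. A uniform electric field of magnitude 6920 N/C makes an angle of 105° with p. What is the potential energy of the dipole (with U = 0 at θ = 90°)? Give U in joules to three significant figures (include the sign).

U ≈ 5.26×10⁻¹¹ J

Dipole moment p = qd = (3.54×10⁻¹¹ C)(8.30×10⁻⁴ m) = 2.938×10⁻¹⁴ C·m.
U = −p·E = −pE cosθ.
U = −(2.938×10⁻¹⁴)(6920)·cos105° = 5.262×10⁻¹¹ J.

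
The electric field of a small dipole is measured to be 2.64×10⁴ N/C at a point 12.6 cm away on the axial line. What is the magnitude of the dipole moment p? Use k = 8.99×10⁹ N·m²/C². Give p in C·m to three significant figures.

On axis E = 2kp/r³, so p = Er³/(2k).
p = (2.64×10⁴)·(0.126)³ / (2·8.99×10⁹) = 2.937×10⁻⁹ C·m.

p ≈ 2.94×10⁻⁹ C·m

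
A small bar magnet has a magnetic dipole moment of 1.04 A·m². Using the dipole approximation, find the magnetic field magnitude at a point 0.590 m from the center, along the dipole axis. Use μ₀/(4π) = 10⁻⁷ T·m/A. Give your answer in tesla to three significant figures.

On axis B = (μ₀/4π)·2m/r³.
B = 2·(10⁻⁷)·(1.04) / (0.590)³ = 1.013×10⁻⁶ T.

B ≈ 1.01×10⁻⁶ T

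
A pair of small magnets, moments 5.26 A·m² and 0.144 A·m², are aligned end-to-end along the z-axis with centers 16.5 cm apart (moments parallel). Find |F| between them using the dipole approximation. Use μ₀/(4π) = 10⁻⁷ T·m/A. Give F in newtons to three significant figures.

On-axis B of dipole 1: B = (μ₀/4π)·2m₁/r³. Force on dipole 2: F = m₂·dB/dr.
dB/dr = −(μ₀/4π)·6m₁/r⁴, so |F| = (μ₀/4π)·6m₁m₂/r⁴.
F = 6(10⁻⁷)(5.26)(0.144)/(0.165)⁴ = 6.131×10⁻⁴ N.

F ≈ 6.13×10⁻⁴ N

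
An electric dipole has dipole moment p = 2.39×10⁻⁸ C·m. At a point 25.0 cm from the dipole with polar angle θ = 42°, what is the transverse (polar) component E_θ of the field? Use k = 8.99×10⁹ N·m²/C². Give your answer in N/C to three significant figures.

For a dipole, E_θ = (kp sinθ)/r³.
kp/r³ = (8.99×10⁹)(2.39×10⁻⁸)/(0.250)³ = 1.375×10⁴ N/C.
E_θ = 1.375×10⁴·sin42° = 9201 N/C.

E_θ ≈ 9200 N/C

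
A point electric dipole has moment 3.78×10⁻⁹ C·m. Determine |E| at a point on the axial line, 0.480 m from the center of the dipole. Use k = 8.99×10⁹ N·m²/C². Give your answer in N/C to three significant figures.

On the dipole axis E = 2kp/r³.
E = 2·(8.99×10⁹)(3.78×10⁻⁹) / (0.480)³ = 614.6 N/C.

E ≈ 615 N/C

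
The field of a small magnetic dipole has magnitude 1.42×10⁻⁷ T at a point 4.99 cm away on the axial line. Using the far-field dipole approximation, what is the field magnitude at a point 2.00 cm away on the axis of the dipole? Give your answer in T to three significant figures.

B ≈ 2.21×10⁻⁶ T

Dipole fields scale as 1/r³ in the far field; the geometry is the same at both points.
B₂ = B₁ · (r₁/r₂)³ = 1.42×10⁻⁷ · (4.99/2.00)³.
(r₁/r₂)³ = (2.495)³ = 15.53.
B₂ ≈ 2.205×10⁻⁶ T.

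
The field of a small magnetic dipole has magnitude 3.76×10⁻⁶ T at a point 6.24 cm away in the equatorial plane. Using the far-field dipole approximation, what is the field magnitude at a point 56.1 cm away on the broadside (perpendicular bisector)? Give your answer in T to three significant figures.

Dipole fields scale as 1/r³ in the far field; the geometry is the same at both points.
B₂ = B₁ · (r₁/r₂)³ = 3.76×10⁻⁶ · (6.24/56.1)³.
(r₁/r₂)³ = (0.1112)³ = 0.001376.
B₂ ≈ 5.174×10⁻⁹ T.

B ≈ 5.17×10⁻⁹ T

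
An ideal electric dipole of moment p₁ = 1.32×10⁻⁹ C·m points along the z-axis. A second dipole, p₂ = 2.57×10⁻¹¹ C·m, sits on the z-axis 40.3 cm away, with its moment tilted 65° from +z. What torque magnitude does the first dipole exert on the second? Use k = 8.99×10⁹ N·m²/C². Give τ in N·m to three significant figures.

The second dipole sits on the axis of the first, so the field there is axial: E₁ = 2kp₁/r³ along +z.
E₁ = 2(8.99×10⁹)(1.32×10⁻⁹)/(0.403)³ = 362.6 N/C.
Torque on the second dipole: τ = p₂ E₁ sinθ.
τ = (2.57×10⁻¹¹)(362.6)·sin65° = 8.446×10⁻⁹ N·m.

τ ≈ 8.45×10⁻⁹ N·m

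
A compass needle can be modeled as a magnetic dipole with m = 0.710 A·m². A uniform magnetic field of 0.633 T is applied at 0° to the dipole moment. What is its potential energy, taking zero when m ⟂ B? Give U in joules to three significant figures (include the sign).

U = −m·B = −mB cosθ.
U = −(0.710)(0.633)·cos0° = -0.4494 J.

U ≈ -0.449 J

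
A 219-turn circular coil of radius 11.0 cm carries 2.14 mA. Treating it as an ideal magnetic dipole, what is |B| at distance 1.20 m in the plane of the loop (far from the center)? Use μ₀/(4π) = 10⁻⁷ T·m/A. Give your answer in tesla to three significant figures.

m = NIA = NIπa² = 219·(0.00214)·π·(0.110)² = 0.01782 A·m².
In the equatorial plane B = (μ₀/4π)·m/r³ (half the axial value).
B = (10⁻⁷)·(0.01782) / (1.20)³ = 1.031×10⁻⁹ T.

B ≈ 1.03×10⁻⁹ T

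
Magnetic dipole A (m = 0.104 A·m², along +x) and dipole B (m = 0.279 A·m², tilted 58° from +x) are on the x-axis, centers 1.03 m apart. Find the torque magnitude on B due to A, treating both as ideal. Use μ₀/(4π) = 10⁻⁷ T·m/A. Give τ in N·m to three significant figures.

Dipole B is on the axis of dipole A, so B₁ there is axial: B₁ = (μ₀/4π)·2m₁/r³ along +x.
B₁ = 2(10⁻⁷)(0.104)/(1.03)³ = 1.903×10⁻⁸ T.
τ = m₂ B₁ sinθ.
τ = (0.279)(1.903×10⁻⁸)·sin58° = 4.504×10⁻⁹ N·m.

τ ≈ 4.50×10⁻⁹ N·m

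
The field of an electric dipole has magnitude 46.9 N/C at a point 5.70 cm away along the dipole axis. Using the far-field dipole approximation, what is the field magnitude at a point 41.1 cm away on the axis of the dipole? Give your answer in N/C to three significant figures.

Dipole fields scale as 1/r³ in the far field; the geometry is the same at both points.
E₂ = E₁ · (r₁/r₂)³ = 46.9 · (5.70/41.1)³.
(r₁/r₂)³ = (0.1387)³ = 0.002667.
E₂ ≈ 0.1251 N/C.

E ≈ 0.125 N/C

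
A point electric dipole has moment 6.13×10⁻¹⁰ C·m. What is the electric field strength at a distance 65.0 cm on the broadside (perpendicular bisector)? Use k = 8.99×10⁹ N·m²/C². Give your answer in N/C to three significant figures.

On the perpendicular bisector E = kp/r³ (half the axial value at the same distance).
E = (8.99×10⁹)(6.13×10⁻¹⁰) / (0.650)³ = 20.07 N/C.

E ≈ 20.1 N/C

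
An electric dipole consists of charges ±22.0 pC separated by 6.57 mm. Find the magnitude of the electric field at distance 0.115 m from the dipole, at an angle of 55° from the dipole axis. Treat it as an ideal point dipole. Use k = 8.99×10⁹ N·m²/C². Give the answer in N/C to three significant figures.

Dipole moment p = qd = (2.20×10⁻¹¹ C)(0.00657 m) = 1.445×10⁻¹³ C·m.
At angle θ the dipole field magnitude is E = (kp/r³)·√(1 + 3cos²θ).
kp/r³ = (8.99×10⁹)(1.445×10⁻¹³) / (0.115)³ = 0.8541 N/C.
√(1 + 3cos²55°) = √(1 + 3·0.3290) = √1.9870 ≈ 1.4096.
E ≈ 0.8541 × 1.410 = 1.204 N/C.

E ≈ 1.20 N/C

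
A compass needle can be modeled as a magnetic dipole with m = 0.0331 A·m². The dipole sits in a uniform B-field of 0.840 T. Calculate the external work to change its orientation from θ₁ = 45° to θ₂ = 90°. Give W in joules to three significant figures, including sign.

W_ext = ΔU = −mB cosθ₂ + mB cosθ₁ = mB(cosθ₁ − cosθ₂).
W = (0.0331)(0.840)·(cos45° − cos90°) = (0.02780)·(+0.7071) = 0.01966 J.

W ≈ 0.0197 J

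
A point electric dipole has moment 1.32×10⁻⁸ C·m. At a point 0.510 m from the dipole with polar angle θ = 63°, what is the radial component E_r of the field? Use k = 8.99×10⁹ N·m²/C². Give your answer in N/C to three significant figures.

For a dipole, E_r = (2kp cosθ)/r³.
kp/r³ = (8.99×10⁹)(1.32×10⁻⁸)/(0.510)³ = 894.6 N/C.
E_r = 2·894.6·cos63° = 812.3 N/C.

E_r ≈ 812 N/C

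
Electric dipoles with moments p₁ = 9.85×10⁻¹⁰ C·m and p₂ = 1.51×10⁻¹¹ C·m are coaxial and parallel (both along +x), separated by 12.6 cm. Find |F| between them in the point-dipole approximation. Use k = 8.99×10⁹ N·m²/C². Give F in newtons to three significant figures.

F ≈ 3.18×10⁻⁶ N

On-axis field of dipole 1 at distance r: E = 2kp₁/r³. Force on dipole 2 is F = p₂·dE/dr (gradient along axis).
dE/dr = −6kp₁/r⁴, so |F| = 6kp₁p₂/r⁴ (attractive for aligned moments).
F = 6(8.99×10⁹)(9.85×10⁻¹⁰)(1.51×10⁻¹¹)/(0.126)⁴ = 3.183×10⁻⁶ N.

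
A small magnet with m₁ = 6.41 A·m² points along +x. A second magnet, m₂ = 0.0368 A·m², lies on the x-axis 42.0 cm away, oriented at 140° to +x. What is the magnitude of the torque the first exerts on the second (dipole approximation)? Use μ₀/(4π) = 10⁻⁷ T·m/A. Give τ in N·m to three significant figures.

τ ≈ 4.09×10⁻⁷ N·m

Dipole B is on the axis of dipole A, so B₁ there is axial: B₁ = (μ₀/4π)·2m₁/r³ along +x.
B₁ = 2(10⁻⁷)(6.41)/(0.420)³ = 1.730×10⁻⁵ T.
τ = m₂ B₁ sinθ.
τ = (0.0368)(1.730×10⁻⁵)·sin140° = 4.093×10⁻⁷ N·m.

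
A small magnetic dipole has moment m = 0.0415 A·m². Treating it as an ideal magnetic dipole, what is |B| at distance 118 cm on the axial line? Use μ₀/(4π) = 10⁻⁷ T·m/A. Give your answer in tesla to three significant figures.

B ≈ 5.05×10⁻⁹ T

On axis B = (μ₀/4π)·2m/r³.
B = 2·(10⁻⁷)·(0.0415) / (1.18)³ = 5.052×10⁻⁹ T.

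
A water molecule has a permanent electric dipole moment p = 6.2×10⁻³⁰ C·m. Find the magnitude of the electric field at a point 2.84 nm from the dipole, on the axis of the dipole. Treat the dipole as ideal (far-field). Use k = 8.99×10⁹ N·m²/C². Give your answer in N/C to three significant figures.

On the dipole axis E = 2kp/r³.
E = 2·(8.99×10⁹)(6.20×10⁻³⁰) / (2.84×10⁻⁹)³ = 4.867×10⁶ N/C.

E ≈ 4.87×10⁶ N/C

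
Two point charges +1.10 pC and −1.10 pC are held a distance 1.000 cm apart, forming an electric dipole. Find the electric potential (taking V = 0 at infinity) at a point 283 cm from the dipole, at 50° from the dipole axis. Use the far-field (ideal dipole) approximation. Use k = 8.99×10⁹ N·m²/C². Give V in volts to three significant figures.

Dipole moment p = qd = (1.10×10⁻¹² C)(0.0100 m) = 1.10×10⁻¹⁴ C·m.
The dipole potential is V = kp cosθ / r².
V = (8.99×10⁹)(1.10×10⁻¹⁴)·cos50° / (2.83)² = 7.937×10⁻⁶ V.

V ≈ 7.94×10⁻⁶ V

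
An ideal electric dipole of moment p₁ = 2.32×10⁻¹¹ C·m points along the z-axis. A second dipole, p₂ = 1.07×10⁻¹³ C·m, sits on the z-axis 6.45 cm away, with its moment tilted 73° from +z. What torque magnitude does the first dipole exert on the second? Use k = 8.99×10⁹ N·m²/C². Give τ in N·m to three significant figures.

τ ≈ 1.59×10⁻¹⁰ N·m

The second dipole sits on the axis of the first, so the field there is axial: E₁ = 2kp₁/r³ along +z.
E₁ = 2(8.99×10⁹)(2.32×10⁻¹¹)/(0.0645)³ = 1555 N/C.
Torque on the second dipole: τ = p₂ E₁ sinθ.
τ = (1.07×10⁻¹³)(1555)·sin73° = 1.591×10⁻¹⁰ N·m.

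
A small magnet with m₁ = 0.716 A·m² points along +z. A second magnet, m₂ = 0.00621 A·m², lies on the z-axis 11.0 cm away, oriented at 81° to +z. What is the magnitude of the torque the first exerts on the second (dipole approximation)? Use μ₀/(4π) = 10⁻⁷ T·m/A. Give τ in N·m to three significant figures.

τ ≈ 6.60×10⁻⁷ N·m

Dipole B is on the axis of dipole A, so B₁ there is axial: B₁ = (μ₀/4π)·2m₁/r³ along +z.
B₁ = 2(10⁻⁷)(0.716)/(0.110)³ = 1.076×10⁻⁴ T.
τ = m₂ B₁ sinθ.
τ = (0.00621)(1.076×10⁻⁴)·sin81° = 6.599×10⁻⁷ N·m.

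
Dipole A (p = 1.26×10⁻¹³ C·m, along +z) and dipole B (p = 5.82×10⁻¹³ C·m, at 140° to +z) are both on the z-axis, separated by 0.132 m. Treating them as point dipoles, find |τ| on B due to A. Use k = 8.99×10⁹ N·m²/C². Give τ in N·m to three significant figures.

τ ≈ 3.68×10⁻¹³ N·m

The second dipole sits on the axis of the first, so the field there is axial: E₁ = 2kp₁/r³ along +z.
E₁ = 2(8.99×10⁹)(1.26×10⁻¹³)/(0.132)³ = 0.9850 N/C.
Torque on the second dipole: τ = p₂ E₁ sinθ.
τ = (5.82×10⁻¹³)(0.9850)·sin140° = 3.685×10⁻¹³ N·m.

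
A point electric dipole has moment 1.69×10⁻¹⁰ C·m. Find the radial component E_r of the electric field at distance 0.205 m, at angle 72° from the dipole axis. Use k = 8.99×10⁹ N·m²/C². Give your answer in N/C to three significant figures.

E_r ≈ 109 N/C

For a dipole, E_r = (2kp cosθ)/r³.
kp/r³ = (8.99×10⁹)(1.69×10⁻¹⁰)/(0.205)³ = 176.4 N/C.
E_r = 2·176.4·cos72° = 109.0 N/C.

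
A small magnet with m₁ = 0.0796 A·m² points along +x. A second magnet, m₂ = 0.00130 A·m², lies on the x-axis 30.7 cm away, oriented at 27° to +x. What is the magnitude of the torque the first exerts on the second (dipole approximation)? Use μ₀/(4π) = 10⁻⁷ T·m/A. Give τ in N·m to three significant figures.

Dipole B is on the axis of dipole A, so B₁ there is axial: B₁ = (μ₀/4π)·2m₁/r³ along +x.
B₁ = 2(10⁻⁷)(0.0796)/(0.307)³ = 5.502×10⁻⁷ T.
τ = m₂ B₁ sinθ.
τ = (0.00130)(5.502×10⁻⁷)·sin27° = 3.247×10⁻¹⁰ N·m.

τ ≈ 3.25×10⁻¹⁰ N·m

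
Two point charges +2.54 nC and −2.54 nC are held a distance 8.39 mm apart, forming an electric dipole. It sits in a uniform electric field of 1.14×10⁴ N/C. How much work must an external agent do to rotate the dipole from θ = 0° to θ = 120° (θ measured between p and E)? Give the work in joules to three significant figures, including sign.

Dipole moment p = qd = (2.54×10⁻⁹ C)(0.00839 m) = 2.131×10⁻¹¹ C·m.
W_ext = ΔU = U(θ₂) − U(θ₁) = −pE cosθ₂ − (−pE cosθ₁) = pE(cosθ₁ − cosθ₂).
W = (2.131×10⁻¹¹)(1.14×10⁴)·(cos0° − cos120°) = (2.429×10⁻⁷)·(+1.5000) = 3.644×10⁻⁷ J.

W ≈ 3.64×10⁻⁷ J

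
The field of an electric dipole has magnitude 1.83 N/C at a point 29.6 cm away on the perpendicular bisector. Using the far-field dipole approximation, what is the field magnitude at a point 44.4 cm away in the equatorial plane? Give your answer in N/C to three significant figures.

E ≈ 0.542 N/C

Dipole fields scale as 1/r³ in the far field; the geometry is the same at both points.
E₂ = E₁ · (r₁/r₂)³ = 1.83 · (29.6/44.4)³.
(r₁/r₂)³ = (0.6667)³ = 0.2963.
E₂ ≈ 0.5422 N/C.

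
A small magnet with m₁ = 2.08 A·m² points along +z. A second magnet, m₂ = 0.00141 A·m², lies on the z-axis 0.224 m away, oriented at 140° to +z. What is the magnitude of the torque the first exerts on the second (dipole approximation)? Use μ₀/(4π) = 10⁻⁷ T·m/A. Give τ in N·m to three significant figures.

Dipole B is on the axis of dipole A, so B₁ there is axial: B₁ = (μ₀/4π)·2m₁/r³ along +z.
B₁ = 2(10⁻⁷)(2.08)/(0.224)³ = 3.701×10⁻⁵ T.
τ = m₂ B₁ sinθ.
τ = (0.00141)(3.701×10⁻⁵)·sin140° = 3.355×10⁻⁸ N·m.

τ ≈ 3.35×10⁻⁸ N·m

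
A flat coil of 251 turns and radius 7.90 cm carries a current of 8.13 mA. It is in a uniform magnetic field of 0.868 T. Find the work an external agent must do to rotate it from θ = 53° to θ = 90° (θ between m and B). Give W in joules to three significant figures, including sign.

W ≈ 0.0209 J

m = NIA = NIπa² = 251·(0.00813)·π·(0.0790)² = 0.04001 A·m².
W_ext = ΔU = −mB cosθ₂ + mB cosθ₁ = mB(cosθ₁ − cosθ₂).
W = (0.04001)(0.868)·(cos53° − cos90°) = (0.03473)·(+0.6018) = 0.02090 J.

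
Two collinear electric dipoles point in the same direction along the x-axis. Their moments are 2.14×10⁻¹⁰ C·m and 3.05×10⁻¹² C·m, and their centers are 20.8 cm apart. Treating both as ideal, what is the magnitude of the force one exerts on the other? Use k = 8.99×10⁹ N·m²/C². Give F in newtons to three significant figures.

F ≈ 1.88×10⁻⁸ N

On-axis field of dipole 1 at distance r: E = 2kp₁/r³. Force on dipole 2 is F = p₂·dE/dr (gradient along axis).
dE/dr = −6kp₁/r⁴, so |F| = 6kp₁p₂/r⁴ (attractive for aligned moments).
F = 6(8.99×10⁹)(2.14×10⁻¹⁰)(3.05×10⁻¹²)/(0.208)⁴ = 1.881×10⁻⁸ N.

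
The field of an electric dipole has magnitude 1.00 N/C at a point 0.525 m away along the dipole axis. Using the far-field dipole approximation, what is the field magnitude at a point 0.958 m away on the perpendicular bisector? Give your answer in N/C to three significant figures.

Dipole fields scale as 1/r³ in the far field.
The axial field is twice the equatorial field at the same r, so the geometry factor is 1/2.
E₂ = E₁ · (1/2) · (r₁/r₂)³ = 1.00 · 0.5 · (0.525/0.958)³.
(r₁/r₂)³ = (0.548)³ = 0.1646.
E₂ ≈ 0.08229 N/C.

E ≈ 0.0823 N/C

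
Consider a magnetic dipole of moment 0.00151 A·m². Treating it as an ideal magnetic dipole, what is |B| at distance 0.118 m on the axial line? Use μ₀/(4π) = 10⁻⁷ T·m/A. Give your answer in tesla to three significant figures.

B ≈ 1.84×10⁻⁷ T

On axis B = (μ₀/4π)·2m/r³.
B = 2·(10⁻⁷)·(0.00151) / (0.118)³ = 1.838×10⁻⁷ T.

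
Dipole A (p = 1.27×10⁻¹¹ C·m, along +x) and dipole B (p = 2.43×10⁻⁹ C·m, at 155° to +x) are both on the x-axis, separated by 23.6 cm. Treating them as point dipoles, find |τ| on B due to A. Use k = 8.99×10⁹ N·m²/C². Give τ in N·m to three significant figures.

τ ≈ 1.78×10⁻⁸ N·m

The second dipole sits on the axis of the first, so the field there is axial: E₁ = 2kp₁/r³ along +x.
E₁ = 2(8.99×10⁹)(1.27×10⁻¹¹)/(0.236)³ = 17.37 N/C.
Torque on the second dipole: τ = p₂ E₁ sinθ.
τ = (2.43×10⁻⁹)(17.37)·sin155° = 1.784×10⁻⁸ N·m.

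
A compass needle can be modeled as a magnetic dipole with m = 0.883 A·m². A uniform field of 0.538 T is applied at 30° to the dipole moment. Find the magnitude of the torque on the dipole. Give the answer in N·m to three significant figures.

τ ≈ 0.238 N·m

Torque on a magnetic dipole: τ = mB sinθ.
τ = (0.883)(0.538)·sin30° = 0.2375 N·m.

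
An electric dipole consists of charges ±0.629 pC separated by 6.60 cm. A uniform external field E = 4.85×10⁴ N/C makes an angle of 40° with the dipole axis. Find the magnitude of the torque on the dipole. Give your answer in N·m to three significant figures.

τ ≈ 1.29×10⁻⁹ N·m

Dipole moment p = qd = (6.29×10⁻¹³ C)(0.0660 m) = 4.151×10⁻¹⁴ C·m.
Torque on an electric dipole: τ = pE sinθ.
τ = (4.151×10⁻¹⁴)(4.85×10⁴)·sin40° = 1.294×10⁻⁹ N·m.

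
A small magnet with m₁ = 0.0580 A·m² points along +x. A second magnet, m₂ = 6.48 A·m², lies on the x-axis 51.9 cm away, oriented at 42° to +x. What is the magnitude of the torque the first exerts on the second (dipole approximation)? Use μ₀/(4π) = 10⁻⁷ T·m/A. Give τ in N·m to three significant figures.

τ ≈ 3.60×10⁻⁷ N·m

Dipole B is on the axis of dipole A, so B₁ there is axial: B₁ = (μ₀/4π)·2m₁/r³ along +x.
B₁ = 2(10⁻⁷)(0.0580)/(0.519)³ = 8.298×10⁻⁸ T.
τ = m₂ B₁ sinθ.
τ = (6.48)(8.298×10⁻⁸)·sin42° = 3.598×10⁻⁷ N·m.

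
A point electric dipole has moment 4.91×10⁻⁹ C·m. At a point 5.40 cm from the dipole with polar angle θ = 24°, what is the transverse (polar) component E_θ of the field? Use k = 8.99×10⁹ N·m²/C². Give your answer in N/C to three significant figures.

E_θ ≈ 1.14×10⁵ N/C

For a dipole, E_θ = (kp sinθ)/r³.
kp/r³ = (8.99×10⁹)(4.91×10⁻⁹)/(0.0540)³ = 2.803×10⁵ N/C.
E_θ = 2.803×10⁵·sin24° = 1.140×10⁵ N/C.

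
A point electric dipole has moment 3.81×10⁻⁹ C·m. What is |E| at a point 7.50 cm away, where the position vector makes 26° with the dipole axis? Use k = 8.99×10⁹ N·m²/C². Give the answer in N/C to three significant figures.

E ≈ 1.50×10⁵ N/C

At angle θ the dipole field magnitude is E = (kp/r³)·√(1 + 3cos²θ).
kp/r³ = (8.99×10⁹)(3.81×10⁻⁹) / (0.0750)³ = 8.119×10⁴ N/C.
√(1 + 3cos²26°) = √(1 + 3·0.8078) = √3.4235 ≈ 1.8503.
E ≈ 8.119×10⁴ × 1.850 = 1.502×10⁵ N/C.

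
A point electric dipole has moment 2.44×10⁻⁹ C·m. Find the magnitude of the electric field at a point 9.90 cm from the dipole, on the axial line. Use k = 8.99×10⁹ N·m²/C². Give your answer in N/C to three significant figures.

E ≈ 4.52×10⁴ N/C

On the dipole axis E = 2kp/r³.
E = 2·(8.99×10⁹)(2.44×10⁻⁹) / (0.0990)³ = 4.521×10⁴ N/C.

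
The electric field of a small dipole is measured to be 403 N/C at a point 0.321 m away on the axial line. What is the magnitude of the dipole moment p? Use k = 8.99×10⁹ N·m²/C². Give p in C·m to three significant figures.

p ≈ 7.41×10⁻¹⁰ C·m

On axis E = 2kp/r³, so p = Er³/(2k).
p = (403)·(0.321)³ / (2·8.99×10⁹) = 7.414×10⁻¹⁰ C·m.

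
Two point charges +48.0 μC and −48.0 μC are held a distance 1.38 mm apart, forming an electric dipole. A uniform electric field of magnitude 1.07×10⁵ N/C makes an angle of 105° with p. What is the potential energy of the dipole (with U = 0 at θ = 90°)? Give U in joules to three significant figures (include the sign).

Dipole moment p = qd = (4.80×10⁻⁵ C)(0.00138 m) = 6.624×10⁻⁸ C·m.
U = −p·E = −pE cosθ.
U = −(6.624×10⁻⁸)(1.07×10⁵)·cos105° = 0.001834 J.

U ≈ 0.00183 J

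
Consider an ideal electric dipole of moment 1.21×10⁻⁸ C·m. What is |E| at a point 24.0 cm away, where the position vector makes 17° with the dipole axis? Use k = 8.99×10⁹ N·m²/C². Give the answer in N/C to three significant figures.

At angle θ the dipole field magnitude is E = (kp/r³)·√(1 + 3cos²θ).
kp/r³ = (8.99×10⁹)(1.21×10⁻⁸) / (0.240)³ = 7869 N/C.
√(1 + 3cos²17°) = √(1 + 3·0.9145) = √3.7436 ≈ 1.9348.
E ≈ 7869 × 1.935 = 1.522×10⁴ N/C.

E ≈ 1.52×10⁴ N/C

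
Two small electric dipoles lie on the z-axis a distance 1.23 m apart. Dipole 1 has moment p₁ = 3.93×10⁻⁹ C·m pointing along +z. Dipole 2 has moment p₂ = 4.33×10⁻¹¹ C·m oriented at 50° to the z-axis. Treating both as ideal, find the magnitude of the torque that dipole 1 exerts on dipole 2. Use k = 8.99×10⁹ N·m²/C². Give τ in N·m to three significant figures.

The second dipole sits on the axis of the first, so the field there is axial: E₁ = 2kp₁/r³ along +z.
E₁ = 2(8.99×10⁹)(3.93×10⁻⁹)/(1.23)³ = 37.97 N/C.
Torque on the second dipole: τ = p₂ E₁ sinθ.
τ = (4.33×10⁻¹¹)(37.97)·sin50° = 1.260×10⁻⁹ N·m.

τ ≈ 1.26×10⁻⁹ N·m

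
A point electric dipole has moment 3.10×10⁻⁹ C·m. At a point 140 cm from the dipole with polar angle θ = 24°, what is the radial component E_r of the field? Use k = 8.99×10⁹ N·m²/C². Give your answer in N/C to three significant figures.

E_r ≈ 18.6 N/C

For a dipole, E_r = (2kp cosθ)/r³.
kp/r³ = (8.99×10⁹)(3.10×10⁻⁹)/(1.40)³ = 10.16 N/C.
E_r = 2·10.16·cos24° = 18.56 N/C.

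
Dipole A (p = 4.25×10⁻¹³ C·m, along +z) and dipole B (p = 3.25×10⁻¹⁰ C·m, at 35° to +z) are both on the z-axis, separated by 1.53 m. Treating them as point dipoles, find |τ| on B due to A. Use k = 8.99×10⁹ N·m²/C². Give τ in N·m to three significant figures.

The second dipole sits on the axis of the first, so the field there is axial: E₁ = 2kp₁/r³ along +z.
E₁ = 2(8.99×10⁹)(4.25×10⁻¹³)/(1.53)³ = 0.002134 N/C.
Torque on the second dipole: τ = p₂ E₁ sinθ.
τ = (3.25×10⁻¹⁰)(0.002134)·sin35° = 3.977×10⁻¹³ N·m.

τ ≈ 3.98×10⁻¹³ N·m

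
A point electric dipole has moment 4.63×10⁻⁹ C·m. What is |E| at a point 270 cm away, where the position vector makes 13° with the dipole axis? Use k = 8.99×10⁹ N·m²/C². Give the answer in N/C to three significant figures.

At angle θ the dipole field magnitude is E = (kp/r³)·√(1 + 3cos²θ).
kp/r³ = (8.99×10⁹)(4.63×10⁻⁹) / (2.70)³ = 2.115 N/C.
√(1 + 3cos²13°) = √(1 + 3·0.9494) = √3.8482 ≈ 1.9617.
E ≈ 2.115 × 1.962 = 4.148 N/C.

E ≈ 4.15 N/C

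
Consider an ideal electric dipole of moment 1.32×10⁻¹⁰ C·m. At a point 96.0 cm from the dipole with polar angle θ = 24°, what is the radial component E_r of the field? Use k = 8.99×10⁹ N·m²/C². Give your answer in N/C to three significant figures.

For a dipole, E_r = (2kp cosθ)/r³.
kp/r³ = (8.99×10⁹)(1.32×10⁻¹⁰)/(0.960)³ = 1.341 N/C.
E_r = 2·1.341·cos24° = 2.451 N/C.

E_r ≈ 2.45 N/C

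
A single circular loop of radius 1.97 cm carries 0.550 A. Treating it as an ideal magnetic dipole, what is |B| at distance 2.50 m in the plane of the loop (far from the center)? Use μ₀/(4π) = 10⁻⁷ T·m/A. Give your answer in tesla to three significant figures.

B ≈ 4.29×10⁻¹² T

Magnetic moment m = IA = Iπa² = (0.550)·π·(0.0197)² = 6.706×10⁻⁴ A·m².
In the equatorial plane B = (μ₀/4π)·m/r³ (half the axial value).
B = (10⁻⁷)·(6.706×10⁻⁴) / (2.50)³ = 4.292×10⁻¹² T.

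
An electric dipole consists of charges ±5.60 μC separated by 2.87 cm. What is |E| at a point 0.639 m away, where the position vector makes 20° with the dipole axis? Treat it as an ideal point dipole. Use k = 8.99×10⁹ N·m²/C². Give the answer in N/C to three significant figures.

Dipole moment p = qd = (5.60×10⁻⁶ C)(0.0287 m) = 1.607×10⁻⁷ C·m.
At angle θ the dipole field magnitude is E = (kp/r³)·√(1 + 3cos²θ).
kp/r³ = (8.99×10⁹)(1.607×10⁻⁷) / (0.639)³ = 5537 N/C.
√(1 + 3cos²20°) = √(1 + 3·0.8830) = √3.6491 ≈ 1.9103.
E ≈ 5537 × 1.910 = 1.058×10⁴ N/C.

E ≈ 1.06×10⁴ N/C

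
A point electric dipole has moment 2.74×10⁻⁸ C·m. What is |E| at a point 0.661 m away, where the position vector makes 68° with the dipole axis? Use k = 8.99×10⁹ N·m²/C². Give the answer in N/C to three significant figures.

At angle θ the dipole field magnitude is E = (kp/r³)·√(1 + 3cos²θ).
kp/r³ = (8.99×10⁹)(2.74×10⁻⁸) / (0.661)³ = 852.9 N/C.
√(1 + 3cos²68°) = √(1 + 3·0.1403) = √1.4210 ≈ 1.1921.
E ≈ 852.9 × 1.192 = 1017 N/C.

E ≈ 1020 N/C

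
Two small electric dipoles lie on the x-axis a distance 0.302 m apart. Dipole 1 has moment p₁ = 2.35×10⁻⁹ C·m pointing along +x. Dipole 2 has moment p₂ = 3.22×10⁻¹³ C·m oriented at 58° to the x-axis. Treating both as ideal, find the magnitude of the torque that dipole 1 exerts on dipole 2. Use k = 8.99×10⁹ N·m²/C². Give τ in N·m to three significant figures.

τ ≈ 4.19×10⁻¹⁰ N·m

The second dipole sits on the axis of the first, so the field there is axial: E₁ = 2kp₁/r³ along +x.
E₁ = 2(8.99×10⁹)(2.35×10⁻⁹)/(0.302)³ = 1534 N/C.
Torque on the second dipole: τ = p₂ E₁ sinθ.
τ = (3.22×10⁻¹³)(1534)·sin58° = 4.189×10⁻¹⁰ N·m.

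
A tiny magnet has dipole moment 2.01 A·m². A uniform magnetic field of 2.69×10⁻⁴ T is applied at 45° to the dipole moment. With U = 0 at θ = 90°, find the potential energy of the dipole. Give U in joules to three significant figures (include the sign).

U ≈ -3.82×10⁻⁴ J

U = −m·B = −mB cosθ.
U = −(2.01)(2.69×10⁻⁴)·cos45° = -3.823×10⁻⁴ J.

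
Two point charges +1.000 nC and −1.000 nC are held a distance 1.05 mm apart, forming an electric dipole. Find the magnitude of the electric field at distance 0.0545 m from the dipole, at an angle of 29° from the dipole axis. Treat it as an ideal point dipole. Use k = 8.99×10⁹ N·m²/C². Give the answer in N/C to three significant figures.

E ≈ 106 N/C

Dipole moment p = qd = (1.00×10⁻⁹ C)(0.00105 m) = 1.05×10⁻¹² C·m.
At angle θ the dipole field magnitude is E = (kp/r³)·√(1 + 3cos²θ).
kp/r³ = (8.99×10⁹)(1.05×10⁻¹²) / (0.0545)³ = 58.31 N/C.
√(1 + 3cos²29°) = √(1 + 3·0.7650) = √3.2949 ≈ 1.8152.
E ≈ 58.31 × 1.815 = 105.8 N/C.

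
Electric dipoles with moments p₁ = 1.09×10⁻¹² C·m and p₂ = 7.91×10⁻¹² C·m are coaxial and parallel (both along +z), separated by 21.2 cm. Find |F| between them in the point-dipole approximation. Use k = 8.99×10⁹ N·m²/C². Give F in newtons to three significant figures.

On-axis field of dipole 1 at distance r: E = 2kp₁/r³. Force on dipole 2 is F = p₂·dE/dr (gradient along axis).
dE/dr = −6kp₁/r⁴, so |F| = 6kp₁p₂/r⁴ (attractive for aligned moments).
F = 6(8.99×10⁹)(1.09×10⁻¹²)(7.91×10⁻¹²)/(0.212)⁴ = 2.302×10⁻¹⁰ N.

F ≈ 2.30×10⁻¹⁰ N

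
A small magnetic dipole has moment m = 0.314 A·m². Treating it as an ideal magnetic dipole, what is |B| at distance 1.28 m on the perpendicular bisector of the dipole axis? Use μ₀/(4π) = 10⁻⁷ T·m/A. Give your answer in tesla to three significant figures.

B ≈ 1.50×10⁻⁸ T

In the equatorial plane B = (μ₀/4π)·m/r³ (half the axial value).
B = (10⁻⁷)·(0.314) / (1.28)³ = 1.497×10⁻⁸ T.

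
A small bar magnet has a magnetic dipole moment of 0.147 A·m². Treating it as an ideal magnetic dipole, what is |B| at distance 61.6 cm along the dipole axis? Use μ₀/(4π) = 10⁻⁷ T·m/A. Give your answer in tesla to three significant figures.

On axis B = (μ₀/4π)·2m/r³.
B = 2·(10⁻⁷)·(0.147) / (0.616)³ = 1.258×10⁻⁷ T.

B ≈ 1.26×10⁻⁷ T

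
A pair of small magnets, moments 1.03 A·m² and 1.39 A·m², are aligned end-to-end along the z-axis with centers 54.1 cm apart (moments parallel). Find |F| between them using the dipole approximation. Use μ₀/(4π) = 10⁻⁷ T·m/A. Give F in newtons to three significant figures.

F ≈ 1.00×10⁻⁵ N

On-axis B of dipole 1: B = (μ₀/4π)·2m₁/r³. Force on dipole 2: F = m₂·dB/dr.
dB/dr = −(μ₀/4π)·6m₁/r⁴, so |F| = (μ₀/4π)·6m₁m₂/r⁴.
F = 6(10⁻⁷)(1.03)(1.39)/(0.541)⁴ = 1.003×10⁻⁵ N.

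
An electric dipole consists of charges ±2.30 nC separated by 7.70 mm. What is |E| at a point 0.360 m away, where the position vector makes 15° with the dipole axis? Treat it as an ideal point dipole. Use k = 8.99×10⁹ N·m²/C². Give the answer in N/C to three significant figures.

Dipole moment p = qd = (2.30×10⁻⁹ C)(0.00770 m) = 1.771×10⁻¹¹ C·m.
At angle θ the dipole field magnitude is E = (kp/r³)·√(1 + 3cos²θ).
kp/r³ = (8.99×10⁹)(1.771×10⁻¹¹) / (0.360)³ = 3.412 N/C.
√(1 + 3cos²15°) = √(1 + 3·0.9330) = √3.7990 ≈ 1.9491.
E ≈ 3.412 × 1.949 = 6.651 N/C.

E ≈ 6.65 N/C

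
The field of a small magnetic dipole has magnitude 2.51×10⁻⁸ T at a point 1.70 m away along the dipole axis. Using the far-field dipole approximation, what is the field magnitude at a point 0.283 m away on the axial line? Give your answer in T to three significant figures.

B ≈ 5.44×10⁻⁶ T

Dipole fields scale as 1/r³ in the far field; the geometry is the same at both points.
B₂ = B₁ · (r₁/r₂)³ = 2.51×10⁻⁸ · (1.70/0.283)³.
(r₁/r₂)³ = (6.007)³ = 216.8.
B₂ ≈ 5.441×10⁻⁶ T.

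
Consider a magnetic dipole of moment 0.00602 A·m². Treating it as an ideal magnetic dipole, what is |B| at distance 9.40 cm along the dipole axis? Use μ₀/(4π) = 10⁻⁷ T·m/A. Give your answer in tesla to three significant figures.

On axis B = (μ₀/4π)·2m/r³.
B = 2·(10⁻⁷)·(0.00602) / (0.0940)³ = 1.450×10⁻⁶ T.

B ≈ 1.45×10⁻⁶ T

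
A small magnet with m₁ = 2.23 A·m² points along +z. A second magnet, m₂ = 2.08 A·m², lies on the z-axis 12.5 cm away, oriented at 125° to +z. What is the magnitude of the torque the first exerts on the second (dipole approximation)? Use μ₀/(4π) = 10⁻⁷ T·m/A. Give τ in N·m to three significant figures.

Dipole B is on the axis of dipole A, so B₁ there is axial: B₁ = (μ₀/4π)·2m₁/r³ along +z.
B₁ = 2(10⁻⁷)(2.23)/(0.125)³ = 2.284×10⁻⁴ T.
τ = m₂ B₁ sinθ.
τ = (2.08)(2.284×10⁻⁴)·sin125° = 3.891×10⁻⁴ N·m.

τ ≈ 3.89×10⁻⁴ N·m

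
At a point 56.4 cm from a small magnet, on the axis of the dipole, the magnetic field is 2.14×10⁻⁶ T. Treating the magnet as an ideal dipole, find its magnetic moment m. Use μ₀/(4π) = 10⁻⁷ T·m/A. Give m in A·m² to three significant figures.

On axis B = (μ₀/4π)·2m/r³, so m = Br³·4π/(μ₀·2).
m = (2.14×10⁻⁶)·(0.564)³ / (2·10⁻⁷) = 1.920 A·m².

m ≈ 1.92 A·m²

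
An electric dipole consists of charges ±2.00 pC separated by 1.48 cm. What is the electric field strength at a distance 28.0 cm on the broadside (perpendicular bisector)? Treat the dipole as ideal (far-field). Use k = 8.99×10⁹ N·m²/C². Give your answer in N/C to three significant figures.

Dipole moment p = qd = (2.00×10⁻¹² C)(0.0148 m) = 2.96×10⁻¹⁴ C·m.
In the equatorial plane E = kp/r³.
E = (8.99×10⁹)(2.96×10⁻¹⁴) / (0.280)³ = 0.01212 N/C.

E ≈ 0.0121 N/C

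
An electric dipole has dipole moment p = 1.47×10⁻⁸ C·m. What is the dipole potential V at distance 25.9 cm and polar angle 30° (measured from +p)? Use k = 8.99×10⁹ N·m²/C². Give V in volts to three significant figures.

The dipole potential is V = kp cosθ / r².
V = (8.99×10⁹)(1.47×10⁻⁸)·cos30° / (0.259)² = 1706 V.

V ≈ 1710 V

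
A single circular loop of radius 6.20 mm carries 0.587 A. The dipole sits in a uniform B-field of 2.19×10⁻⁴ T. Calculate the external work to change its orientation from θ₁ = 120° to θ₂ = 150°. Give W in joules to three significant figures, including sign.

Magnetic moment m = IA = Iπa² = (0.587)·π·(0.00620)² = 7.089×10⁻⁵ A·m².
W_ext = ΔU = −mB cosθ₂ + mB cosθ₁ = mB(cosθ₁ − cosθ₂).
W = (7.089×10⁻⁵)(2.19×10⁻⁴)·(cos120° − cos150°) = (1.552×10⁻⁸)·(+0.3660) = 5.683×10⁻⁹ J.

W ≈ 5.68×10⁻⁹ J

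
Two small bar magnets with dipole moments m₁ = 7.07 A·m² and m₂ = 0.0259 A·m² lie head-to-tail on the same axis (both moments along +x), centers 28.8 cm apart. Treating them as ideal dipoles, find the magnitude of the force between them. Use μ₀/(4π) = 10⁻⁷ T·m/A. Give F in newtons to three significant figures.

F ≈ 1.60×10⁻⁵ N

On-axis B of dipole 1: B = (μ₀/4π)·2m₁/r³. Force on dipole 2: F = m₂·dB/dr.
dB/dr = −(μ₀/4π)·6m₁/r⁴, so |F| = (μ₀/4π)·6m₁m₂/r⁴.
F = 6(10⁻⁷)(7.07)(0.0259)/(0.288)⁴ = 1.597×10⁻⁵ N.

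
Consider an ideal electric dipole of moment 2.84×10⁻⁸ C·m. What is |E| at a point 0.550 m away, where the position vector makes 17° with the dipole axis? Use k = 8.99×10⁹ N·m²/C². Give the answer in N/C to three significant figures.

E ≈ 2970 N/C

At angle θ the dipole field magnitude is E = (kp/r³)·√(1 + 3cos²θ).
kp/r³ = (8.99×10⁹)(2.84×10⁻⁸) / (0.550)³ = 1535 N/C.
√(1 + 3cos²17°) = √(1 + 3·0.9145) = √3.7436 ≈ 1.9348.
E ≈ 1535 × 1.935 = 2969 N/C.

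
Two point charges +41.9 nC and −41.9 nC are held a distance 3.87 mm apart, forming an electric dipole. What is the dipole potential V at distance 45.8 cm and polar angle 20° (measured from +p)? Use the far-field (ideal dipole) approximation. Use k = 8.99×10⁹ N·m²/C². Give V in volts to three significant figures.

V ≈ 6.53 V

Dipole moment p = qd = (4.19×10⁻⁸ C)(0.00387 m) = 1.622×10⁻¹⁰ C·m.
The dipole potential is V = kp cosθ / r².
V = (8.99×10⁹)(1.622×10⁻¹⁰)·cos20° / (0.458)² = 6.532 V.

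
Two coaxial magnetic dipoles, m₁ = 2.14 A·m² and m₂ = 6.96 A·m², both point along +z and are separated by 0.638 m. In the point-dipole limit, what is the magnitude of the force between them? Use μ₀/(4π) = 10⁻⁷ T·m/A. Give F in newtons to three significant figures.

F ≈ 5.39×10⁻⁵ N

On-axis B of dipole 1: B = (μ₀/4π)·2m₁/r³. Force on dipole 2: F = m₂·dB/dr.
dB/dr = −(μ₀/4π)·6m₁/r⁴, so |F| = (μ₀/4π)·6m₁m₂/r⁴.
F = 6(10⁻⁷)(2.14)(6.96)/(0.638)⁴ = 5.394×10⁻⁵ N.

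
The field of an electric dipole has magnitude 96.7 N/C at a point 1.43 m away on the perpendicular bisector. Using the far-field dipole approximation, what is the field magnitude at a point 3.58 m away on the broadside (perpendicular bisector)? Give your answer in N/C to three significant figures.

E ≈ 6.16 N/C

Dipole fields scale as 1/r³ in the far field; the geometry is the same at both points.
E₂ = E₁ · (r₁/r₂)³ = 96.7 · (1.43/3.58)³.
(r₁/r₂)³ = (0.3994)³ = 0.06373.
E₂ ≈ 6.163 N/C.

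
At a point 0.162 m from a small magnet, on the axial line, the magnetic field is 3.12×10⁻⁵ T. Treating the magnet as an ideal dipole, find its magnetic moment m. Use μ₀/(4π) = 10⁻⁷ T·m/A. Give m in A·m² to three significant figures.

m ≈ 0.663 A·m²

On axis B = (μ₀/4π)·2m/r³, so m = Br³·4π/(μ₀·2).
m = (3.12×10⁻⁵)·(0.162)³ / (2·10⁻⁷) = 0.6632 A·m².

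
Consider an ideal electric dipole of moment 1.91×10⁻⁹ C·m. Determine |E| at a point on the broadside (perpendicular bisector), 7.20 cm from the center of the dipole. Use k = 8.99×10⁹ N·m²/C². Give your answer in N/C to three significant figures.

E ≈ 4.60×10⁴ N/C

On the perpendicular bisector E = kp/r³ (half the axial value at the same distance).
E = (8.99×10⁹)(1.91×10⁻⁹) / (0.0720)³ = 4.600×10⁴ N/C.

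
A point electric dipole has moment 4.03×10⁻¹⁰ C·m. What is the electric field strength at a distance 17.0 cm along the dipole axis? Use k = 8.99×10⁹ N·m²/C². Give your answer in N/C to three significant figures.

E ≈ 1470 N/C

On the dipole axis E = 2kp/r³.
E = 2·(8.99×10⁹)(4.03×10⁻¹⁰) / (0.170)³ = 1475 N/C.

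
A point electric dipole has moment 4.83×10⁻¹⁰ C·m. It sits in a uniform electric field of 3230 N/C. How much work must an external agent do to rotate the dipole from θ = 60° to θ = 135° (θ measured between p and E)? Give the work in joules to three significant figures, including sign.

W ≈ 1.88×10⁻⁶ J

W_ext = ΔU = U(θ₂) − U(θ₁) = −pE cosθ₂ − (−pE cosθ₁) = pE(cosθ₁ − cosθ₂).
W = (4.83×10⁻¹⁰)(3230)·(cos60° − cos135°) = (1.560×10⁻⁶)·(+1.2071) = 1.883×10⁻⁶ J.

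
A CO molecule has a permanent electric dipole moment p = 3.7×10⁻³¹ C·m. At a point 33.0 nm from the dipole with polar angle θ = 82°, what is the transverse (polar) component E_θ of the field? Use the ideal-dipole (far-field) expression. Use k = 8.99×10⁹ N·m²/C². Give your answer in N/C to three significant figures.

For a dipole, E_θ = (kp sinθ)/r³.
kp/r³ = (8.99×10⁹)(3.70×10⁻³¹)/(3.30×10⁻⁸)³ = 92.56 N/C.
E_θ = 92.56·sin82° = 91.66 N/C.

E_θ ≈ 91.7 N/C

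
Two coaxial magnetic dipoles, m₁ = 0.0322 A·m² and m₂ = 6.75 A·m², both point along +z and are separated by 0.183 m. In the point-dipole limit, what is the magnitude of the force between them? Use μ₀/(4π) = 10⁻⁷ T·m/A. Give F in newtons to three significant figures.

On-axis B of dipole 1: B = (μ₀/4π)·2m₁/r³. Force on dipole 2: F = m₂·dB/dr.
dB/dr = −(μ₀/4π)·6m₁/r⁴, so |F| = (μ₀/4π)·6m₁m₂/r⁴.
F = 6(10⁻⁷)(0.0322)(6.75)/(0.183)⁴ = 1.163×10⁻⁴ N.

F ≈ 1.16×10⁻⁴ N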